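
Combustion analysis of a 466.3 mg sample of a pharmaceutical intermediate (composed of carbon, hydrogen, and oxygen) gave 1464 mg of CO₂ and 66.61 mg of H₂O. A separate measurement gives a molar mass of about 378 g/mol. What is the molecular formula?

mol C = 1.464 g CO₂ ÷ 44.009 g/mol = 0.033266 mol
mol H = 2 × 0.06661 g H₂O ÷ 18.015 g/mol = 0.0073949 mol
mass O = 0.4663 − (0.39956 + 0.0074541) = 0.059289 g → mol O = 0.059289 ÷ 15.999 = 0.0037058 mol
Divide by the smallest (0.0037058 mol): C 8.977, H 1.996, O 1.000
Empirical formula: C9H2O
Empirical-formula mass = 126.11 g/mol; 378 ÷ 126.11 ≈ 3, so the molecular formula is C27H6O3.

C27H6O3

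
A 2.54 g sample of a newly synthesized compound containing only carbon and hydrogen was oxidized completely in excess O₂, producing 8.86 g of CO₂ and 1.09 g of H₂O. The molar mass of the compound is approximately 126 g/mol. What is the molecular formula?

mol C = 8.86 g CO₂ ÷ 44.009 g/mol = 0.2013 mol
mol H = 2 × 1.09 g H₂O ÷ 18.015 g/mol = 0.1210 mol
Divide by the smallest (0.1210 mol): C 1.664, H 1.000
Multiplying each by 3 gives whole numbers: C 4.99, H 3.00
Empirical formula: C5H3
Empirical-formula mass = 63.08 g/mol; 126 ÷ 63.08 ≈ 2, so the molecular formula is C10H6.

C10H6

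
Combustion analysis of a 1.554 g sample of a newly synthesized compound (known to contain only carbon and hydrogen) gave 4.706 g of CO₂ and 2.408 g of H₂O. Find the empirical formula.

C2H5

mol C = 4.706 g CO₂ ÷ 44.009 g/mol = 0.10693 mol
mol H = 2 × 2.408 g H₂O ÷ 18.015 g/mol = 0.26733 mol
Divide by the smallest (0.10693 mol): C 1.000, H 2.500
Multiplying each by 2 gives whole numbers: C 2.00, H 5.00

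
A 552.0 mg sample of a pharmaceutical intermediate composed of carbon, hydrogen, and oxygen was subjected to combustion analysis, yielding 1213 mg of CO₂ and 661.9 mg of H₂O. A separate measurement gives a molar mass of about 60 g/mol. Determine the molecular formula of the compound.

C3H8O

mol C = 1.213 g CO₂ ÷ 44.009 g/mol = 0.027563 mol
mol H = 2 × 0.6619 g H₂O ÷ 18.015 g/mol = 0.073483 mol
mass O = 0.5520 − (0.33105 + 0.074071) = 0.14688 g → mol O = 0.14688 ÷ 15.999 = 0.0091803 mol
Divide by the smallest (0.0091803 mol): C 3.002, H 8.004, O 1.000
Empirical formula: C3H8O
Empirical-formula mass = 60.10 g/mol; 60 ÷ 60.10 ≈ 1, so the molecular formula is C3H8O.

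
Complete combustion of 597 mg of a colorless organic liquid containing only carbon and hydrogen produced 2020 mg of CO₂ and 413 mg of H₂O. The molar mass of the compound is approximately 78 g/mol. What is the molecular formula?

C6H6

mol C = 2.02 g CO₂ ÷ 44.009 g/mol = 0.04590 mol
mol H = 2 × 0.413 g H₂O ÷ 18.015 g/mol = 0.04585 mol
Divide by the smallest (0.04585 mol): C 1.001, H 1.000
Empirical formula: CH
Empirical-formula mass = 13.02 g/mol; 78 ÷ 13.02 ≈ 6, so the molecular formula is C6H6.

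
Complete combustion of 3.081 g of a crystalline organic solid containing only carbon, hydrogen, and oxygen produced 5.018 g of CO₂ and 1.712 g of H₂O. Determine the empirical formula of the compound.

C6H10O5

mol C = 5.018 g CO₂ ÷ 44.009 g/mol = 0.11402 mol
mol H = 2 × 1.712 g H₂O ÷ 18.015 g/mol = 0.19006 mol
mass O = 3.081 − (1.3695 + 0.19158) = 1.5199 g → mol O = 1.5199 ÷ 15.999 = 0.094999 mol
Divide by the smallest (0.094999 mol): C 1.200, H 2.001, O 1.000
Multiplying each by 5 gives whole numbers: C 6.00, H 10.00, O 5.00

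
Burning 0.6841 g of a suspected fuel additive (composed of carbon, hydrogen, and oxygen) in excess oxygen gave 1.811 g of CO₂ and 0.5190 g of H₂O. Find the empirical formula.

C5H7O

mol C = 1.811 g CO₂ ÷ 44.009 g/mol = 0.041151 mol
mol H = 2 × 0.5190 g H₂O ÷ 18.015 g/mol = 0.057619 mol
mass O = 0.6841 − (0.49426 + 0.058080) = 0.13176 g → mol O = 0.13176 ÷ 15.999 = 0.0082355 mol
Divide by the smallest (0.0082355 mol): C 4.997, H 6.996, O 1.000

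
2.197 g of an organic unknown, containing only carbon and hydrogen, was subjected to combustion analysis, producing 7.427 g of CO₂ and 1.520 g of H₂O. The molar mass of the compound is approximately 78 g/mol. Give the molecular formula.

mol C = 7.427 g CO₂ ÷ 44.009 g/mol = 0.16876 mol
mol H = 2 × 1.520 g H₂O ÷ 18.015 g/mol = 0.16875 mol
Divide by the smallest (0.16875 mol): C 1.000, H 1.000
Empirical formula: CH
Empirical-formula mass = 13.02 g/mol; 78 ÷ 13.02 ≈ 6, so the molecular formula is C6H6.

C6H6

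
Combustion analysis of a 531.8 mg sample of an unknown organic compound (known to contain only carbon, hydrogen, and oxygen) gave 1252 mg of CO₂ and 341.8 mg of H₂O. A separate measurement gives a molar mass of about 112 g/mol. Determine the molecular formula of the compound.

mol C = 1.252 g CO₂ ÷ 44.009 g/mol = 0.028449 mol
mol H = 2 × 0.3418 g H₂O ÷ 18.015 g/mol = 0.037946 mol
mass O = 0.5318 − (0.34170 + 0.038250) = 0.15185 g → mol O = 0.15185 ÷ 15.999 = 0.0094914 mol
Divide by the smallest (0.0094914 mol): C 2.997, H 3.998, O 1.000
Empirical formula: C3H4O
Empirical-formula mass = 56.06 g/mol; 112 ÷ 56.06 ≈ 2, so the molecular formula is C6H8O2.

C6H8O2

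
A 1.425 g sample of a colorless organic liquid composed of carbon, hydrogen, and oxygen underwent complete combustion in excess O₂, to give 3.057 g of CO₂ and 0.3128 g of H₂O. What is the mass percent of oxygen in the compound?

mol C = 3.057 g CO₂ ÷ 44.009 g/mol = 0.069463 mol
mol H = 2 × 0.3128 g H₂O ÷ 18.015 g/mol = 0.034727 mol
mass O = 1.425 − (0.83432 + 0.035004) = 0.55567 g → mol O = 0.55567 ÷ 15.999 = 0.034732 mol
mass % O = 0.55567 g ÷ 1.425 g × 100%

38.99%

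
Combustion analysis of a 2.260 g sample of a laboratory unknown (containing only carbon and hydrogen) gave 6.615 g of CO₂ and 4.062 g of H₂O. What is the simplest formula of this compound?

CH3

mol C = 6.615 g CO₂ ÷ 44.009 g/mol = 0.15031 mol
mol H = 2 × 4.062 g H₂O ÷ 18.015 g/mol = 0.45096 mol
Divide by the smallest (0.15031 mol): C 1.000, H 3.000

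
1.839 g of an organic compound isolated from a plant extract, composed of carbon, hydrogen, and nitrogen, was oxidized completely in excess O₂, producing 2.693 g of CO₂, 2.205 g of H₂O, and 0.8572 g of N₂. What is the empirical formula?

mol C = 2.693 g CO₂ ÷ 44.009 g/mol = 0.061192 mol
mol H = 2 × 2.205 g H₂O ÷ 18.015 g/mol = 0.24480 mol
mol N = 2 × 0.8572 g N₂ ÷ 28.014 g/mol = 0.061198 mol
Divide by the smallest (0.061192 mol): C 1.000, H 4.000, N 1.000

CH4N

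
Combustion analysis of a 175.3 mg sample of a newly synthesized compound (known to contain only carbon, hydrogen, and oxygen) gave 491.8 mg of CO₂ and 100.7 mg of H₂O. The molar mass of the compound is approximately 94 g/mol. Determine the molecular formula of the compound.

C6H6O

mol C = 0.4918 g CO₂ ÷ 44.009 g/mol = 0.011175 mol
mol H = 2 × 0.1007 g H₂O ÷ 18.015 g/mol = 0.011180 mol
mass O = 0.1753 − (0.13422 + 0.011269) = 0.029808 g → mol O = 0.029808 ÷ 15.999 = 0.0018631 mol
Divide by the smallest (0.0018631 mol): C 5.998, H 6.000, O 1.000
Empirical formula: C6H6O
Empirical-formula mass = 94.11 g/mol; 94 ÷ 94.11 ≈ 1, so the molecular formula is C6H6O.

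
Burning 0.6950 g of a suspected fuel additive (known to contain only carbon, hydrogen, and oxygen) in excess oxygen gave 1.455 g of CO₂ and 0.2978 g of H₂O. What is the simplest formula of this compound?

C2H2O

mol C = 1.455 g CO₂ ÷ 44.009 g/mol = 0.033061 mol
mol H = 2 × 0.2978 g H₂O ÷ 18.015 g/mol = 0.033061 mol
mass O = 0.6950 − (0.39710 + 0.033326) = 0.26457 g → mol O = 0.26457 ÷ 15.999 = 0.016537 mol
Divide by the smallest (0.016537 mol): C 1.999, H 1.999, O 1.000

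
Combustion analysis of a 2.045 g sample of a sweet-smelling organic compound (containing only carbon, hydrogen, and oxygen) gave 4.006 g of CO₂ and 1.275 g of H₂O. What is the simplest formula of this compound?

C9H14O5

mol C = 4.006 g CO₂ ÷ 44.009 g/mol = 0.091027 mol
mol H = 2 × 1.275 g H₂O ÷ 18.015 g/mol = 0.14155 mol
mass O = 2.045 − (1.0933 + 0.14268) = 0.80900 g → mol O = 0.80900 ÷ 15.999 = 0.050565 mol
Divide by the smallest (0.050565 mol): C 1.800, H 2.799, O 1.000
Multiplying each by 5 gives whole numbers: C 9.00, H 14.00, O 5.00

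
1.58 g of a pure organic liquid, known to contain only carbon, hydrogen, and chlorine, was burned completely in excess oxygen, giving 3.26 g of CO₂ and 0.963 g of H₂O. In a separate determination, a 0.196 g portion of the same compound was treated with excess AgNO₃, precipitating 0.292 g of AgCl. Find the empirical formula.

C9H13Cl2

mol C = 3.26 g CO₂ ÷ 44.009 g/mol = 0.07408 mol
mol H = 2 × 0.963 g H₂O ÷ 18.015 g/mol = 0.1069 mol
From the AgCl data: mol Cl per gram of compound = (0.292 ÷ 143.318) ÷ 0.196 = 0.01040 mol/g, so in the 1.58 g combustion sample mol Cl = 0.01642 mol
Divide by the smallest (0.01642 mol): C 4.510, H 6.509, Cl 1.000
Multiplying each by 2 gives whole numbers: C 9.02, H 13.02, Cl 2.00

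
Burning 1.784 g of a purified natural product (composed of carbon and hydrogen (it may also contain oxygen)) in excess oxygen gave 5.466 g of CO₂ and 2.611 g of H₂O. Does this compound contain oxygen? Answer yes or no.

no

mol C = 5.466 g CO₂ ÷ 44.009 g/mol = 0.12420 mol
mol H = 2 × 2.611 g H₂O ÷ 18.015 g/mol = 0.28987 mol
C and H together account for 1.7840 g — essentially the entire 1.784 g sample — so the compound contains no oxygen.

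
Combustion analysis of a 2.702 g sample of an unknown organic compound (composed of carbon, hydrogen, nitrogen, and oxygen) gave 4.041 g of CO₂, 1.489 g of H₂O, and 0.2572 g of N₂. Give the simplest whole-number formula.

mol C = 4.041 g CO₂ ÷ 44.009 g/mol = 0.091822 mol
mol H = 2 × 1.489 g H₂O ÷ 18.015 g/mol = 0.16531 mol
mol N = 2 × 0.2572 g N₂ ÷ 28.014 g/mol = 0.018362 mol
mass O = 2.702 − (1.1029 + 0.16663 + 0.25720) = 1.1753 g → mol O = 1.1753 ÷ 15.999 = 0.073461 mol
Divide by the smallest (0.018362 mol): C 5.001, H 9.003, N 1.000, O 4.001

C5H9NO4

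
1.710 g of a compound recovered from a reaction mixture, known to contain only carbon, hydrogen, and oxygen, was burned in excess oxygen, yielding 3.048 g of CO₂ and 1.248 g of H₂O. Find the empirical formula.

mol C = 3.048 g CO₂ ÷ 44.009 g/mol = 0.069259 mol
mol H = 2 × 1.248 g H₂O ÷ 18.015 g/mol = 0.13855 mol
mass O = 1.710 − (0.83186 + 0.13966) = 0.73848 g → mol O = 0.73848 ÷ 15.999 = 0.046158 mol
Divide by the smallest (0.046158 mol): C 1.500, H 3.002, O 1.000
Multiplying each by 2 gives whole numbers: C 3.00, H 6.00, O 2.00

C3H6O2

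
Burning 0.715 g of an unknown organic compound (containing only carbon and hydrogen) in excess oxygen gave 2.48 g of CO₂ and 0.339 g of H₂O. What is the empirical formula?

C3H2

mol C = 2.48 g CO₂ ÷ 44.009 g/mol = 0.05635 mol
mol H = 2 × 0.339 g H₂O ÷ 18.015 g/mol = 0.03764 mol
Divide by the smallest (0.03764 mol): C 1.497, H 1.000
Multiplying each by 2 gives whole numbers: C 2.99, H 2.00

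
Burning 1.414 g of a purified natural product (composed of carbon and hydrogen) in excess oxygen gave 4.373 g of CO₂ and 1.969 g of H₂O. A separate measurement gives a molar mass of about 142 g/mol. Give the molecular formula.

mol C = 4.373 g CO₂ ÷ 44.009 g/mol = 0.099366 mol
mol H = 2 × 1.969 g H₂O ÷ 18.015 g/mol = 0.21860 mol
Divide by the smallest (0.099366 mol): C 1.000, H 2.200
Multiplying each by 5 gives whole numbers: C 5.00, H 11.00
Empirical formula: C5H11
Empirical-formula mass = 71.14 g/mol; 142 ÷ 71.14 ≈ 2, so the molecular formula is C10H22.

C10H22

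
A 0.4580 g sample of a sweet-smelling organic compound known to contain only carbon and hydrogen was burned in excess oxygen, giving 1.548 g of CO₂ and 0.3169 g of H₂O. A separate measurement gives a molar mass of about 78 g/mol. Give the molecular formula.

mol C = 1.548 g CO₂ ÷ 44.009 g/mol = 0.035175 mol
mol H = 2 × 0.3169 g H₂O ÷ 18.015 g/mol = 0.035182 mol
Divide by the smallest (0.035175 mol): C 1.000, H 1.000
Empirical formula: CH
Empirical-formula mass = 13.02 g/mol; 78 ÷ 13.02 ≈ 6, so the molecular formula is C6H6.

C6H6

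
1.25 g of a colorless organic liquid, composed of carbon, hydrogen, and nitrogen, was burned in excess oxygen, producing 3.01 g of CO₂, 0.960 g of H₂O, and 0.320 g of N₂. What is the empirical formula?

mol C = 3.01 g CO₂ ÷ 44.009 g/mol = 0.06840 mol
mol H = 2 × 0.960 g H₂O ÷ 18.015 g/mol = 0.1066 mol
mol N = 2 × 0.320 g N₂ ÷ 28.014 g/mol = 0.02285 mol
Divide by the smallest (0.02285 mol): C 2.994, H 4.665, N 1.000
Multiplying each by 3 gives whole numbers: C 8.98, H 14.00, N 3.00

C9H14N3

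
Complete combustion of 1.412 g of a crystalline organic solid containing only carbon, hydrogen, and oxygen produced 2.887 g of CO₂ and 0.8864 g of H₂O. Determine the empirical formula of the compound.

mol C = 2.887 g CO₂ ÷ 44.009 g/mol = 0.065600 mol
mol H = 2 × 0.8864 g H₂O ÷ 18.015 g/mol = 0.098407 mol
mass O = 1.412 − (0.78792 + 0.099194) = 0.52488 g → mol O = 0.52488 ÷ 15.999 = 0.032807 mol
Divide by the smallest (0.032807 mol): C 2.000, H 3.000, O 1.000

C2H3O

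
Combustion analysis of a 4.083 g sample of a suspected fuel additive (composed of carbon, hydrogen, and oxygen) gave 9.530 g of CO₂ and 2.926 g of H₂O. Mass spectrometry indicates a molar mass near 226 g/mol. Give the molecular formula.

mol C = 9.530 g CO₂ ÷ 44.009 g/mol = 0.21655 mol
mol H = 2 × 2.926 g H₂O ÷ 18.015 g/mol = 0.32484 mol
mass O = 4.083 − (2.6009 + 0.32744) = 1.1546 g → mol O = 1.1546 ÷ 15.999 = 0.072168 mol
Divide by the smallest (0.072168 mol): C 3.001, H 4.501, O 1.000
Multiplying each by 2 gives whole numbers: C 6.00, H 9.00, O 2.00
Empirical formula: C6H9O2
Empirical-formula mass = 113.14 g/mol; 226 ÷ 113.14 ≈ 2, so the molecular formula is C12H18O4.

C12H18O4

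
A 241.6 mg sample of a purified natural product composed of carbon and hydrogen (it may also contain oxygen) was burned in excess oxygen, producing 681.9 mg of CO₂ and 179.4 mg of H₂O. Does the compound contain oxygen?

yes

mol C = 0.6819 g CO₂ ÷ 44.009 g/mol = 0.015495 mol
mol H = 2 × 0.1794 g H₂O ÷ 18.015 g/mol = 0.019917 mol
C and H account for only 0.20618 g of the 0.2416 g sample; the remaining 0.035419 g must be oxygen.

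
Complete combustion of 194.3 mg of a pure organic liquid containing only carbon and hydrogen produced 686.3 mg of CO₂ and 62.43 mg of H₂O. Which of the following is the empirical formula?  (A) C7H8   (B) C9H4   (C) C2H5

(B) C9H4

mol C = 0.6863 g CO₂ ÷ 44.009 g/mol = 0.015595 mol
mol H = 2 × 0.06243 g H₂O ÷ 18.015 g/mol = 0.0069309 mol
Divide by the smallest (0.0069309 mol): C 2.250, H 1.000
Multiplying each by 4 gives whole numbers: C 9.00, H 4.00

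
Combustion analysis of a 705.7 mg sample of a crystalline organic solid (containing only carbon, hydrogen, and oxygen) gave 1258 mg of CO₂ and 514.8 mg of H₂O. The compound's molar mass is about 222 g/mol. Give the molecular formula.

mol C = 1.258 g CO₂ ÷ 44.009 g/mol = 0.028585 mol
mol H = 2 × 0.5148 g H₂O ÷ 18.015 g/mol = 0.057152 mol
mass O = 0.7057 − (0.34334 + 0.057610) = 0.30476 g → mol O = 0.30476 ÷ 15.999 = 0.019048 mol
Divide by the smallest (0.019048 mol): C 1.501, H 3.000, O 1.000
Multiplying each by 2 gives whole numbers: C 3.00, H 6.00, O 2.00
Empirical formula: C3H6O2
Empirical-formula mass = 74.08 g/mol; 222 ÷ 74.08 ≈ 3, so the molecular formula is C9H18O6.

C9H18O6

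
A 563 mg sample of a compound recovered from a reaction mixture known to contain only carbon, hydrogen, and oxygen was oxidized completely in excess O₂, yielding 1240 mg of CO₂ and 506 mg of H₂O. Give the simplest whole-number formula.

C8H16O3

mol C = 1.24 g CO₂ ÷ 44.009 g/mol = 0.02818 mol
mol H = 2 × 0.506 g H₂O ÷ 18.015 g/mol = 0.05618 mol
mass O = 0.563 − (0.3384 + 0.05662) = 0.1680 g → mol O = 0.1680 ÷ 15.999 = 0.01050 mol
Divide by the smallest (0.01050 mol): C 2.684, H 5.351, O 1.000
Multiplying each by 3 gives whole numbers: C 8.05, H 16.05, O 3.00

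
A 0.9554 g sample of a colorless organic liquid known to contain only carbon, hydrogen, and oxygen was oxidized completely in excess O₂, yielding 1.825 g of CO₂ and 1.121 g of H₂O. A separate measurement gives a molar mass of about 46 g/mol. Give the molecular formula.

C2H6O

mol C = 1.825 g CO₂ ÷ 44.009 g/mol = 0.041469 mol
mol H = 2 × 1.121 g H₂O ÷ 18.015 g/mol = 0.12445 mol
mass O = 0.9554 − (0.49808 + 0.12545) = 0.33187 g → mol O = 0.33187 ÷ 15.999 = 0.020743 mol
Divide by the smallest (0.020743 mol): C 1.999, H 6.000, O 1.000
Empirical formula: C2H6O
Empirical-formula mass = 46.07 g/mol; 46 ÷ 46.07 ≈ 1, so the molecular formula is C2H6O.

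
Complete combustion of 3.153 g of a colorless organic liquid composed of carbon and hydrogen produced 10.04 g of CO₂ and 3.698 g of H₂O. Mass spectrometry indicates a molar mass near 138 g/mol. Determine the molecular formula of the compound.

mol C = 10.04 g CO₂ ÷ 44.009 g/mol = 0.22814 mol
mol H = 2 × 3.698 g H₂O ÷ 18.015 g/mol = 0.41055 mol
Divide by the smallest (0.22814 mol): C 1.000, H 1.800
Multiplying each by 5 gives whole numbers: C 5.00, H 9.00
Empirical formula: C5H9
Empirical-formula mass = 69.13 g/mol; 138 ÷ 69.13 ≈ 2, so the molecular formula is C10H18.

C10H18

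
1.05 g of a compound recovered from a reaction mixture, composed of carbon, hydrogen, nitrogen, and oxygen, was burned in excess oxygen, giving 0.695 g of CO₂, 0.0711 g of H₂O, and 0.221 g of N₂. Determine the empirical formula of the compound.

mol C = 0.695 g CO₂ ÷ 44.009 g/mol = 0.01579 mol
mol H = 2 × 0.0711 g H₂O ÷ 18.015 g/mol = 0.007893 mol
mol N = 2 × 0.221 g N₂ ÷ 28.014 g/mol = 0.01578 mol
mass O = 1.05 − (0.1897 + 0.007957 + 0.2210) = 0.6314 g → mol O = 0.6314 ÷ 15.999 = 0.03946 mol
Divide by the smallest (0.007893 mol): C 2.001, H 1.000, N 1.999, O 4.999

C2HN2O5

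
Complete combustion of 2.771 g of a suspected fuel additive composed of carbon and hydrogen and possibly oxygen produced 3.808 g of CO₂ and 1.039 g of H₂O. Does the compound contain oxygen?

yes

mol C = 3.808 g CO₂ ÷ 44.009 g/mol = 0.086528 mol
mol H = 2 × 1.039 g H₂O ÷ 18.015 g/mol = 0.11535 mol
C and H account for only 1.1556 g of the 2.771 g sample; the remaining 1.6154 g must be oxygen.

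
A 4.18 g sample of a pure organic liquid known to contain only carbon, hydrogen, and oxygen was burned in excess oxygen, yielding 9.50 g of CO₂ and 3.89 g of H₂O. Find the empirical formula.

mol C = 9.50 g CO₂ ÷ 44.009 g/mol = 0.2159 mol
mol H = 2 × 3.89 g H₂O ÷ 18.015 g/mol = 0.4319 mol
mass O = 4.18 − (2.593 + 0.4353) = 1.152 g → mol O = 1.152 ÷ 15.999 = 0.07200 mol
Divide by the smallest (0.07200 mol): C 2.998, H 5.998, O 1.000

C3H6O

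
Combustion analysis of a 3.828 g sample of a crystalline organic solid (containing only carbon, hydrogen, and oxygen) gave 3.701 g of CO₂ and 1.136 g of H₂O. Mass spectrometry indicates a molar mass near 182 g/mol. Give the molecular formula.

C4H6O8

mol C = 3.701 g CO₂ ÷ 44.009 g/mol = 0.084096 mol
mol H = 2 × 1.136 g H₂O ÷ 18.015 g/mol = 0.12612 mol
mass O = 3.828 − (1.0101 + 0.12713) = 2.6908 g → mol O = 2.6908 ÷ 15.999 = 0.16818 mol
Divide by the smallest (0.084096 mol): C 1.000, H 1.500, O 2.000
Multiplying each by 2 gives whole numbers: C 2.00, H 3.00, O 4.00
Empirical formula: C2H3O4
Empirical-formula mass = 91.04 g/mol; 182 ÷ 91.04 ≈ 2, so the molecular formula is C4H6O8.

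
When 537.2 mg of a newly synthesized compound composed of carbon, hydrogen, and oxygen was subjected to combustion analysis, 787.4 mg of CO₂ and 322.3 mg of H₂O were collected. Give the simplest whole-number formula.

CH2O

mol C = 0.7874 g CO₂ ÷ 44.009 g/mol = 0.017892 mol
mol H = 2 × 0.3223 g H₂O ÷ 18.015 g/mol = 0.035781 mol
mass O = 0.5372 − (0.21490 + 0.036068) = 0.28623 g → mol O = 0.28623 ÷ 15.999 = 0.017891 mol
Divide by the smallest (0.017891 mol): C 1.000, H 2.000, O 1.000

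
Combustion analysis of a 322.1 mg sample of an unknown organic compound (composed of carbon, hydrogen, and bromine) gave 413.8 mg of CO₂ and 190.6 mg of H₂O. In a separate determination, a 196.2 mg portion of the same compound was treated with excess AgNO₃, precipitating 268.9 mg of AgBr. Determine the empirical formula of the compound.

C4H9Br

mol C = 0.4138 g CO₂ ÷ 44.009 g/mol = 0.0094026 mol
mol H = 2 × 0.1906 g H₂O ÷ 18.015 g/mol = 0.021160 mol
From the AgBr data: mol Br per gram of compound = (0.2689 ÷ 187.772) ÷ 0.1962 = 0.0072990 mol/g, so in the 0.3221 g combustion sample mol Br = 0.0023510 mol
Divide by the smallest (0.0023510 mol): C 3.999, H 9.001, Br 1.000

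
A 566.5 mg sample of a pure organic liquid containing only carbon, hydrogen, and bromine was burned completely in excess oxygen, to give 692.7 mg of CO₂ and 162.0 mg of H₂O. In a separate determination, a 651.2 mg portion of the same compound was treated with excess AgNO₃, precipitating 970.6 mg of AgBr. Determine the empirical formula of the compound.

C7H8Br2

mol C = 0.6927 g CO₂ ÷ 44.009 g/mol = 0.015740 mol
mol H = 2 × 0.1620 g H₂O ÷ 18.015 g/mol = 0.017985 mol
From the AgBr data: mol Br per gram of compound = (0.9706 ÷ 187.772) ÷ 0.6512 = 0.0079377 mol/g, so in the 0.5665 g combustion sample mol Br = 0.0044967 mol
Divide by the smallest (0.0044967 mol): C 3.500, H 4.000, Br 1.000
Multiplying each by 2 gives whole numbers: C 7.00, H 8.00, Br 2.00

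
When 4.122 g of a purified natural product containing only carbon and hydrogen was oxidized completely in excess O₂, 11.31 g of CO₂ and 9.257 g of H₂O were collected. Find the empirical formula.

mol C = 11.31 g CO₂ ÷ 44.009 g/mol = 0.25699 mol
mol H = 2 × 9.257 g H₂O ÷ 18.015 g/mol = 1.0277 mol
Divide by the smallest (0.25699 mol): C 1.000, H 3.999

CH4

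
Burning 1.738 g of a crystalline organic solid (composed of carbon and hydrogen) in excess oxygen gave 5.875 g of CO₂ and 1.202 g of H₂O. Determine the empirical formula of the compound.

mol C = 5.875 g CO₂ ÷ 44.009 g/mol = 0.13350 mol
mol H = 2 × 1.202 g H₂O ÷ 18.015 g/mol = 0.13344 mol
Divide by the smallest (0.13344 mol): C 1.000, H 1.000

CH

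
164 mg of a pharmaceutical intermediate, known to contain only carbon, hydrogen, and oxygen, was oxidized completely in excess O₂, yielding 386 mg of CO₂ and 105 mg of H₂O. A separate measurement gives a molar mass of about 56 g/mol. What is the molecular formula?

C3H4O

mol C = 0.386 g CO₂ ÷ 44.009 g/mol = 0.008771 mol
mol H = 2 × 0.105 g H₂O ÷ 18.015 g/mol = 0.01166 mol
mass O = 0.164 − (0.1053 + 0.01175) = 0.04690 g → mol O = 0.04690 ÷ 15.999 = 0.002932 mol
Divide by the smallest (0.002932 mol): C 2.992, H 3.976, O 1.000
Empirical formula: C3H4O
Empirical-formula mass = 56.06 g/mol; 56 ÷ 56.06 ≈ 1, so the molecular formula is C3H4O.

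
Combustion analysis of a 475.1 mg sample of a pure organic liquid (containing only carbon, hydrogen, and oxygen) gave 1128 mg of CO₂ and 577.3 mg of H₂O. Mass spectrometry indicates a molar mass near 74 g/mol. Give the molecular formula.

C4H10O

mol C = 1.128 g CO₂ ÷ 44.009 g/mol = 0.025631 mol
mol H = 2 × 0.5773 g H₂O ÷ 18.015 g/mol = 0.064091 mol
mass O = 0.4751 − (0.30786 + 0.064604) = 0.10264 g → mol O = 0.10264 ÷ 15.999 = 0.0064155 mol
Divide by the smallest (0.0064155 mol): C 3.995, H 9.990, O 1.000
Empirical formula: C4H10O
Empirical-formula mass = 74.12 g/mol; 74 ÷ 74.12 ≈ 1, so the molecular formula is C4H10O.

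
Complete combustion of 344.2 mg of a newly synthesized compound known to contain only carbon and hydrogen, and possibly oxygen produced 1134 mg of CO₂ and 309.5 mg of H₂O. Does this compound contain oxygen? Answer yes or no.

mol C = 1.134 g CO₂ ÷ 44.009 g/mol = 0.025767 mol
mol H = 2 × 0.3095 g H₂O ÷ 18.015 g/mol = 0.034360 mol
C and H together account for 0.34413 g — essentially the entire 0.3442 g sample — so the compound contains no oxygen.

no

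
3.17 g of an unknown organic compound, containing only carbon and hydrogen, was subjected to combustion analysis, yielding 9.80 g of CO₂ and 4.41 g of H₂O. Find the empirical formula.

C5H11

mol C = 9.80 g CO₂ ÷ 44.009 g/mol = 0.2227 mol
mol H = 2 × 4.41 g H₂O ÷ 18.015 g/mol = 0.4896 mol
Divide by the smallest (0.2227 mol): C 1.000, H 2.199
Multiplying each by 5 gives whole numbers: C 5.00, H 10.99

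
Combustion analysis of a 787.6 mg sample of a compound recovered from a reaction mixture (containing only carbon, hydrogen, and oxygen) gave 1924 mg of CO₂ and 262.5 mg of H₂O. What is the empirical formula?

C3H2O

mol C = 1.924 g CO₂ ÷ 44.009 g/mol = 0.043718 mol
mol H = 2 × 0.2625 g H₂O ÷ 18.015 g/mol = 0.029142 mol
mass O = 0.7876 − (0.52510 + 0.029376) = 0.23312 g → mol O = 0.23312 ÷ 15.999 = 0.014571 mol
Divide by the smallest (0.014571 mol): C 3.000, H 2.000, O 1.000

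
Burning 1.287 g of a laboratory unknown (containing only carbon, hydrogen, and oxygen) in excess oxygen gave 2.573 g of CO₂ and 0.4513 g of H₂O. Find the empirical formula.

mol C = 2.573 g CO₂ ÷ 44.009 g/mol = 0.058465 mol
mol H = 2 × 0.4513 g H₂O ÷ 18.015 g/mol = 0.050103 mol
mass O = 1.287 − (0.70223 + 0.050504) = 0.53427 g → mol O = 0.53427 ÷ 15.999 = 0.033394 mol
Divide by the smallest (0.033394 mol): C 1.751, H 1.500, O 1.000
Multiplying each by 4 gives whole numbers: C 7.00, H 6.00, O 4.00

C7H6O4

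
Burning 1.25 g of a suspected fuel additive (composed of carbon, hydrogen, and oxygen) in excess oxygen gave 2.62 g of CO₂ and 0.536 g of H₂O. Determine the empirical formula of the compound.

C2H2O

mol C = 2.62 g CO₂ ÷ 44.009 g/mol = 0.05953 mol
mol H = 2 × 0.536 g H₂O ÷ 18.015 g/mol = 0.05951 mol
mass O = 1.25 − (0.7151 + 0.05998) = 0.4750 g → mol O = 0.4750 ÷ 15.999 = 0.02969 mol
Divide by the smallest (0.02969 mol): C 2.005, H 2.004, O 1.000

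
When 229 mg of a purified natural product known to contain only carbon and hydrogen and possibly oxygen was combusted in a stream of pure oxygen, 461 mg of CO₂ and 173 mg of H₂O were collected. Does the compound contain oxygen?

yes

mol C = 0.461 g CO₂ ÷ 44.009 g/mol = 0.01048 mol
mol H = 2 × 0.173 g H₂O ÷ 18.015 g/mol = 0.01921 mol
C and H account for only 0.1452 g of the 0.229 g sample; the remaining 0.08382 g must be oxygen.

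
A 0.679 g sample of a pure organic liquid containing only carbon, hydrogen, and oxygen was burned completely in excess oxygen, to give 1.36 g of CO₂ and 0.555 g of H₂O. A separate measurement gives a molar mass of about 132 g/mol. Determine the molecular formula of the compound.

mol C = 1.36 g CO₂ ÷ 44.009 g/mol = 0.03090 mol
mol H = 2 × 0.555 g H₂O ÷ 18.015 g/mol = 0.06162 mol
mass O = 0.679 − (0.3712 + 0.06211) = 0.2457 g → mol O = 0.2457 ÷ 15.999 = 0.01536 mol
Divide by the smallest (0.01536 mol): C 2.012, H 4.012, O 1.000
Empirical formula: C2H4O
Empirical-formula mass = 44.05 g/mol; 132 ÷ 44.05 ≈ 3, so the molecular formula is C6H12O3.

C6H12O3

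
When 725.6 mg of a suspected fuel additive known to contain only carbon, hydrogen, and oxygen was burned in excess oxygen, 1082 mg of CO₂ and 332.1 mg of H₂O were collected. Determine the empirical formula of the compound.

mol C = 1.082 g CO₂ ÷ 44.009 g/mol = 0.024586 mol
mol H = 2 × 0.3321 g H₂O ÷ 18.015 g/mol = 0.036869 mol
mass O = 0.7256 − (0.29530 + 0.037164) = 0.39313 g → mol O = 0.39313 ÷ 15.999 = 0.024572 mol
Divide by the smallest (0.024572 mol): C 1.001, H 1.500, O 1.000
Multiplying each by 2 gives whole numbers: C 2.00, H 3.00, O 2.00

C2H3O2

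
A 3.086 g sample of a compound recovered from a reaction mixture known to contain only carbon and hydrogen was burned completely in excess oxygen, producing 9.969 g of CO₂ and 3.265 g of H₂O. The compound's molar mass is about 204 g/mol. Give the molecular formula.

C15H24

mol C = 9.969 g CO₂ ÷ 44.009 g/mol = 0.22652 mol
mol H = 2 × 3.265 g H₂O ÷ 18.015 g/mol = 0.36248 mol
Divide by the smallest (0.22652 mol): C 1.000, H 1.600
Multiplying each by 5 gives whole numbers: C 5.00, H 8.00
Empirical formula: C5H8
Empirical-formula mass = 68.12 g/mol; 204 ÷ 68.12 ≈ 3, so the molecular formula is C15H24.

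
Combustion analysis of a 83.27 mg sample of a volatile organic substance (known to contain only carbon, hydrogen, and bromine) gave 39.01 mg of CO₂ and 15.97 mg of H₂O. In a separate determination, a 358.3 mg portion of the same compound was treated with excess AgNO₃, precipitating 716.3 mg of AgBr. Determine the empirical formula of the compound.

mol C = 0.03901 g CO₂ ÷ 44.009 g/mol = 0.00088641 mol
mol H = 2 × 0.01597 g H₂O ÷ 18.015 g/mol = 0.0017730 mol
From the AgBr data: mol Br per gram of compound = (0.7163 ÷ 187.772) ÷ 0.3583 = 0.010647 mol/g, so in the 0.08327 g combustion sample mol Br = 0.00088656 mol
Divide by the smallest (0.00088641 mol): C 1.000, H 2.000, Br 1.000

CH2Br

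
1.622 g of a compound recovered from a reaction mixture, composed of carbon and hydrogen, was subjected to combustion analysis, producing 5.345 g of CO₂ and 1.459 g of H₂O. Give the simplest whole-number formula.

C3H4

mol C = 5.345 g CO₂ ÷ 44.009 g/mol = 0.12145 mol
mol H = 2 × 1.459 g H₂O ÷ 18.015 g/mol = 0.16198 mol
Divide by the smallest (0.12145 mol): C 1.000, H 1.334
Multiplying each by 3 gives whole numbers: C 3.00, H 4.00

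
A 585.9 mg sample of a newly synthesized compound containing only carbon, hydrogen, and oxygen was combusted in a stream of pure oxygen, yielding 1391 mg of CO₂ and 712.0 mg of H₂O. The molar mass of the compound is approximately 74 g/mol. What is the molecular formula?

C4H10O

mol C = 1.391 g CO₂ ÷ 44.009 g/mol = 0.031607 mol
mol H = 2 × 0.7120 g H₂O ÷ 18.015 g/mol = 0.079045 mol
mass O = 0.5859 − (0.37963 + 0.079678) = 0.12659 g → mol O = 0.12659 ÷ 15.999 = 0.0079123 mol
Divide by the smallest (0.0079123 mol): C 3.995, H 9.990, O 1.000
Empirical formula: C4H10O
Empirical-formula mass = 74.12 g/mol; 74 ÷ 74.12 ≈ 1, so the molecular formula is C4H10O.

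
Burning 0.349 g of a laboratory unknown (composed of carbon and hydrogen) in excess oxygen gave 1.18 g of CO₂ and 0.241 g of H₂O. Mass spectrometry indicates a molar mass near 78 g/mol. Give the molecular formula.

C6H6

mol C = 1.18 g CO₂ ÷ 44.009 g/mol = 0.02681 mol
mol H = 2 × 0.241 g H₂O ÷ 18.015 g/mol = 0.02676 mol
Divide by the smallest (0.02676 mol): C 1.002, H 1.000
Empirical formula: CH
Empirical-formula mass = 13.02 g/mol; 78 ÷ 13.02 ≈ 6, so the molecular formula is C6H6.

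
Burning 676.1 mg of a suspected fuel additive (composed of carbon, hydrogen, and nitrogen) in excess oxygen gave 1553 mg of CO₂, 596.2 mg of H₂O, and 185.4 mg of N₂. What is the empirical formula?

mol C = 1.553 g CO₂ ÷ 44.009 g/mol = 0.035288 mol
mol H = 2 × 0.5962 g H₂O ÷ 18.015 g/mol = 0.066189 mol
mol N = 2 × 0.1854 g N₂ ÷ 28.014 g/mol = 0.013236 mol
Divide by the smallest (0.013236 mol): C 2.666, H 5.001, N 1.000
Multiplying each by 3 gives whole numbers: C 8.00, H 15.00, N 3.00

C8H15N3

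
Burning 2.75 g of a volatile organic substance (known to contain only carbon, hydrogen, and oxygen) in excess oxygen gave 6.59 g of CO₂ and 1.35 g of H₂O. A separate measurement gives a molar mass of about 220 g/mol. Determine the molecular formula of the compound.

C12H12O4

mol C = 6.59 g CO₂ ÷ 44.009 g/mol = 0.1497 mol
mol H = 2 × 1.35 g H₂O ÷ 18.015 g/mol = 0.1499 mol
mass O = 2.75 − (1.799 + 0.1511) = 0.8004 g → mol O = 0.8004 ÷ 15.999 = 0.05003 mol
Divide by the smallest (0.05003 mol): C 2.993, H 2.996, O 1.000
Empirical formula: C3H3O
Empirical-formula mass = 55.06 g/mol; 220 ÷ 55.06 ≈ 4, so the molecular formula is C12H12O4.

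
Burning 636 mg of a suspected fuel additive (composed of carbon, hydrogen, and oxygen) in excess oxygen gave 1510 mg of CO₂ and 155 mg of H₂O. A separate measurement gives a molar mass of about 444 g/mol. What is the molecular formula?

mol C = 1.51 g CO₂ ÷ 44.009 g/mol = 0.03431 mol
mol H = 2 × 0.155 g H₂O ÷ 18.015 g/mol = 0.01721 mol
mass O = 0.636 − (0.4121 + 0.01735) = 0.2065 g → mol O = 0.2065 ÷ 15.999 = 0.01291 mol
Divide by the smallest (0.01291 mol): C 2.658, H 1.333, O 1.000
Multiplying each by 3 gives whole numbers: C 7.97, H 4.00, O 3.00
Empirical formula: C8H4O3
Empirical-formula mass = 148.12 g/mol; 444 ÷ 148.12 ≈ 3, so the molecular formula is C24H12O9.

C24H12O9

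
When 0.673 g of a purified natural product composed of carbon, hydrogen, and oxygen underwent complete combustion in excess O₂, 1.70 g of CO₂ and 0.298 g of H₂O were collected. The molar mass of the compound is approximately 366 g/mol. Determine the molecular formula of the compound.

C21H18O6

mol C = 1.70 g CO₂ ÷ 44.009 g/mol = 0.03863 mol
mol H = 2 × 0.298 g H₂O ÷ 18.015 g/mol = 0.03308 mol
mass O = 0.673 − (0.4640 + 0.03335) = 0.1757 g → mol O = 0.1757 ÷ 15.999 = 0.01098 mol
Divide by the smallest (0.01098 mol): C 3.518, H 3.013, O 1.000
Multiplying each by 2 gives whole numbers: C 7.04, H 6.03, O 2.00
Empirical formula: C7H6O2
Empirical-formula mass = 122.12 g/mol; 366 ÷ 122.12 ≈ 3, so the molecular formula is C21H18O6.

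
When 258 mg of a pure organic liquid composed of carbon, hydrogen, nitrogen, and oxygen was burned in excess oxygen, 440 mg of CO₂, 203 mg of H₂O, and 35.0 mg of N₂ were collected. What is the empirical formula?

mol C = 0.440 g CO₂ ÷ 44.009 g/mol = 0.009998 mol
mol H = 2 × 0.203 g H₂O ÷ 18.015 g/mol = 0.02254 mol
mol N = 2 × 0.0350 g N₂ ÷ 28.014 g/mol = 0.002499 mol
mass O = 0.258 − (0.1201 + 0.02272 + 0.03500) = 0.08020 g → mol O = 0.08020 ÷ 15.999 = 0.005013 mol
Divide by the smallest (0.002499 mol): C 4.001, H 9.019, N 1.000, O 2.006

C4H9NO2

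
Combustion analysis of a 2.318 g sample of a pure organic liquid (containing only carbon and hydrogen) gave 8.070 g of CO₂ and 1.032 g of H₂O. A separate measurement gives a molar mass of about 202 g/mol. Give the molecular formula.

mol C = 8.070 g CO₂ ÷ 44.009 g/mol = 0.18337 mol
mol H = 2 × 1.032 g H₂O ÷ 18.015 g/mol = 0.11457 mol
Divide by the smallest (0.11457 mol): C 1.601, H 1.000
Multiplying each by 5 gives whole numbers: C 8.00, H 5.00
Empirical formula: C8H5
Empirical-formula mass = 101.13 g/mol; 202 ÷ 101.13 ≈ 2, so the molecular formula is C16H10.

C16H10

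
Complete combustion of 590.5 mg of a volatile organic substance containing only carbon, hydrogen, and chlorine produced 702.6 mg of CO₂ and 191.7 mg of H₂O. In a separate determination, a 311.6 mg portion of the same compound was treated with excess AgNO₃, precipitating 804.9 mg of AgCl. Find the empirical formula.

C3H4Cl2

mol C = 0.7026 g CO₂ ÷ 44.009 g/mol = 0.015965 mol
mol H = 2 × 0.1917 g H₂O ÷ 18.015 g/mol = 0.021282 mol
From the AgCl data: mol Cl per gram of compound = (0.8049 ÷ 143.318) ÷ 0.3116 = 0.018024 mol/g, so in the 0.5905 g combustion sample mol Cl = 0.010643 mol
Divide by the smallest (0.010643 mol): C 1.500, H 2.000, Cl 1.000
Multiplying each by 2 gives whole numbers: C 3.00, H 4.00, Cl 2.00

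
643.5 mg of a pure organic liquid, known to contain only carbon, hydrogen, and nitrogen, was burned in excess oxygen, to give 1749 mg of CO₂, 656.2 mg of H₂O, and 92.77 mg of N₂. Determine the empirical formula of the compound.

mol C = 1.749 g CO₂ ÷ 44.009 g/mol = 0.039742 mol
mol H = 2 × 0.6562 g H₂O ÷ 18.015 g/mol = 0.072850 mol
mol N = 2 × 0.09277 g N₂ ÷ 28.014 g/mol = 0.0066231 mol
Divide by the smallest (0.0066231 mol): C 6.000, H 10.999, N 1.000

C6H11N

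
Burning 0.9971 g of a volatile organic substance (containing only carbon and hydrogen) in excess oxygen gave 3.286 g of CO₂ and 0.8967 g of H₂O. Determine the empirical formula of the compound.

mol C = 3.286 g CO₂ ÷ 44.009 g/mol = 0.074667 mol
mol H = 2 × 0.8967 g H₂O ÷ 18.015 g/mol = 0.099550 mol
Divide by the smallest (0.074667 mol): C 1.000, H 1.333
Multiplying each by 3 gives whole numbers: C 3.00, H 4.00

C3H4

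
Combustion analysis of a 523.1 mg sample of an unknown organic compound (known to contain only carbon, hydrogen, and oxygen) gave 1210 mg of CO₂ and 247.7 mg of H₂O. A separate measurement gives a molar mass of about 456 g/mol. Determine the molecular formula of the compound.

C24H24O9

mol C = 1.210 g CO₂ ÷ 44.009 g/mol = 0.027494 mol
mol H = 2 × 0.2477 g H₂O ÷ 18.015 g/mol = 0.027499 mol
mass O = 0.5231 − (0.33023 + 0.027719) = 0.16515 g → mol O = 0.16515 ÷ 15.999 = 0.010322 mol
Divide by the smallest (0.010322 mol): C 2.664, H 2.664, O 1.000
Multiplying each by 3 gives whole numbers: C 7.99, H 7.99, O 3.00
Empirical formula: C8H8O3
Empirical-formula mass = 152.15 g/mol; 456 ÷ 152.15 ≈ 3, so the molecular formula is C24H24O9.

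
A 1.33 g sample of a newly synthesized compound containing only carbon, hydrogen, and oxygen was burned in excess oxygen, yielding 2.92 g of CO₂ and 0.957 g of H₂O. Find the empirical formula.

C5H8O2

mol C = 2.92 g CO₂ ÷ 44.009 g/mol = 0.06635 mol
mol H = 2 × 0.957 g H₂O ÷ 18.015 g/mol = 0.1062 mol
mass O = 1.33 − (0.7969 + 0.1071) = 0.4260 g → mol O = 0.4260 ÷ 15.999 = 0.02663 mol
Divide by the smallest (0.02663 mol): C 2.492, H 3.990, O 1.000
Multiplying each by 2 gives whole numbers: C 4.98, H 7.98, O 2.00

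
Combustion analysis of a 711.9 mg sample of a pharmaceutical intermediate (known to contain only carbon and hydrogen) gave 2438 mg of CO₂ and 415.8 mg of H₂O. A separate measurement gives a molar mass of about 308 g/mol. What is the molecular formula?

C24H20

mol C = 2.438 g CO₂ ÷ 44.009 g/mol = 0.055398 mol
mol H = 2 × 0.4158 g H₂O ÷ 18.015 g/mol = 0.046162 mol
Divide by the smallest (0.046162 mol): C 1.200, H 1.000
Multiplying each by 5 gives whole numbers: C 6.00, H 5.00
Empirical formula: C6H5
Empirical-formula mass = 77.11 g/mol; 308 ÷ 77.11 ≈ 4, so the molecular formula is C24H20.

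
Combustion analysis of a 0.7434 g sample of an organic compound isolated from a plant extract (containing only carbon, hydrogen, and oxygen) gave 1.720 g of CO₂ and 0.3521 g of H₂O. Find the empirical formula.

C8H8O3

mol C = 1.720 g CO₂ ÷ 44.009 g/mol = 0.039083 mol
mol H = 2 × 0.3521 g H₂O ÷ 18.015 g/mol = 0.039090 mol
mass O = 0.7434 − (0.46942 + 0.039402) = 0.23457 g → mol O = 0.23457 ÷ 15.999 = 0.014662 mol
Divide by the smallest (0.014662 mol): C 2.666, H 2.666, O 1.000
Multiplying each by 3 gives whole numbers: C 8.00, H 8.00, O 3.00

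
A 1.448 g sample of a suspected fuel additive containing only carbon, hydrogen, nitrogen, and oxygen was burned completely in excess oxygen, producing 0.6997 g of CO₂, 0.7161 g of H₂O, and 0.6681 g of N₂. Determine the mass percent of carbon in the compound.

mol C = 0.6997 g CO₂ ÷ 44.009 g/mol = 0.015899 mol
mol H = 2 × 0.7161 g H₂O ÷ 18.015 g/mol = 0.079500 mol
mol N = 2 × 0.6681 g N₂ ÷ 28.014 g/mol = 0.047698 mol
mass O = 1.448 − (0.19096 + 0.080136 + 0.66810) = 0.50880 g → mol O = 0.50880 ÷ 15.999 = 0.031802 mol
mass % C = 0.19096 g ÷ 1.448 g × 100%

13.19%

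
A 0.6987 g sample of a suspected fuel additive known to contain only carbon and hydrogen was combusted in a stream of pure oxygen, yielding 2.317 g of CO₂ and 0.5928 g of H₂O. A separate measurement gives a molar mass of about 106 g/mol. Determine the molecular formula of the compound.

C8H10

mol C = 2.317 g CO₂ ÷ 44.009 g/mol = 0.052648 mol
mol H = 2 × 0.5928 g H₂O ÷ 18.015 g/mol = 0.065812 mol
Divide by the smallest (0.052648 mol): C 1.000, H 1.250
Multiplying each by 4 gives whole numbers: C 4.00, H 5.00
Empirical formula: C4H5
Empirical-formula mass = 53.08 g/mol; 106 ÷ 53.08 ≈ 2, so the molecular formula is C8H10.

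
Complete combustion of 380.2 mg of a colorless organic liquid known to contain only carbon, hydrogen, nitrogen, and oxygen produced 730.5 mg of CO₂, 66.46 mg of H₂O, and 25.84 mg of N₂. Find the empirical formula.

mol C = 0.7305 g CO₂ ÷ 44.009 g/mol = 0.016599 mol
mol H = 2 × 0.06646 g H₂O ÷ 18.015 g/mol = 0.0073783 mol
mol N = 2 × 0.02584 g N₂ ÷ 28.014 g/mol = 0.0018448 mol
mass O = 0.3802 − (0.19937 + 0.0074373 + 0.025840) = 0.14755 g → mol O = 0.14755 ÷ 15.999 = 0.0092227 mol
Divide by the smallest (0.0018448 mol): C 8.998, H 4.000, N 1.000, O 4.999

C9H4NO5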